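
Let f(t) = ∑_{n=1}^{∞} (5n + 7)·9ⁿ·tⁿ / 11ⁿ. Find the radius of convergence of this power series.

R = 11/9

Ratio test: |a_{n+1}/a_n| = [(5(n+1) + 7)/(5n + 7)] · 9/11 → 9/11 as n → ∞.
Thus R = 1/(9/11) = 11/9.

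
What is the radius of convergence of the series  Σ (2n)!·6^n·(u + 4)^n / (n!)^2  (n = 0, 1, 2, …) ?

Apply the ratio test: |a_{n+1}| / |a_n| = (2n+1)·(2n+2)/(n+1)² · 6, which tends to 24 as n → ∞.
Convergence for |u + 4| · 24 < 1, i.e. |u + 4| < 1/24. So R = 1/24.

R = 1/24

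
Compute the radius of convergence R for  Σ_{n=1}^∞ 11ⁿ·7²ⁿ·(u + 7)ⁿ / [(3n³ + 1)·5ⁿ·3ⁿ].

R = 15/539

The ratio of consecutive coefficients is [(3n³ + 1)/(3(n+1)³ + 1)] · 11·49/(5·3) → 539/15.
The series converges when 539/15 · |u + 7| < 1, giving R = 15/539.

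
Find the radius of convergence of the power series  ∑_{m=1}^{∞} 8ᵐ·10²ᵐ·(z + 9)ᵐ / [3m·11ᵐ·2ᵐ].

R = 11/400

Apply the ratio test: |a_{m+1}| / |a_m| = [3m/3(m+1)] · 8·100/(11·2), which tends to 400/11 as m → ∞.
Hence the series converges for |z + 9| < 1/(400/11) = 11/400, so the radius of convergence is 11/400.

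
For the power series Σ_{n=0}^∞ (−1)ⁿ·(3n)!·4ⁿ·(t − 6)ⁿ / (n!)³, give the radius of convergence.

R = 1/108

Apply the ratio test: |a_{n+1}| / |a_n| = (3n+1)·(3n+2)·(3n+3)/(n+1)³ · 4, which tends to 108 as n → ∞.
Hence the series converges for |t − 6| < 1/(108) = 1/108, so the radius of convergence is 1/108.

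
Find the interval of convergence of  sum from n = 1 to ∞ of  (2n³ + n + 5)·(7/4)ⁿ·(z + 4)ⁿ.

By the ratio test, |a_{n+1}/a_n| = [(2(n+1)³ + (n+1) + 5)/(2n³ + n + 5)] · 7/4 → 7/4.
The series converges when 7/4 · |z + 4| < 1, giving R = 4/7.
When z = -24/7, the terms have absolute value of order n³, which does not tend to 0, so the series diverges by the divergence test.
Check z = -32/7: the terms have absolute value of order n³, which does not tend to 0, so the series diverges by the divergence test.

(-32/7, -24/7)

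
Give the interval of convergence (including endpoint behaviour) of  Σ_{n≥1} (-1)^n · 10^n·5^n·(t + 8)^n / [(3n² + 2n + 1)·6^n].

[-203/25, -197/25]

The ratio of consecutive coefficients is [(3n² + 2n + 1)/(3(n+1)² + 2(n+1) + 1)] · 10·5/6 → 25/3.
The series converges when 25/3 · |t + 8| < 1, giving R = 3/25.
When t = -197/25, absolute convergence follows by limit comparison with Σ 1/n².
At t = -203/25: the series is dominated by a constant times Σ 1/n², which converges (p = 2 > 1).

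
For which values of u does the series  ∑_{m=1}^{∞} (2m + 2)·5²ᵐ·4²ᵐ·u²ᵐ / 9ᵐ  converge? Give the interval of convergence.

Apply the ratio test: |a_{m+1}| / |a_m| = [(2(m+1) + 2)/(2m + 2)] · 25·16/9, which tends to 400/9 as m → ∞.
Successive powers of u differ by 2, so the series converges when |u|² · 400/9 < 1, i.e. |u| < √(9/400) = 3/20. So R = 3/20.
When u = 3/20, the m-th term does not approach 0; divergence by the term test.
Check u = -3/20: the terms have absolute value of order m, which does not tend to 0, so the series diverges by the divergence test.

(-3/20, 3/20)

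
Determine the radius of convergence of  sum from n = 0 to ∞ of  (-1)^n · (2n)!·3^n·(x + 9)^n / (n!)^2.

The ratio of consecutive coefficients is (2n+1)·(2n+2)/(n+1)² · 3 → 12.
The series converges when 12 · |x + 9| < 1, giving R = 1/12.

R = 1/12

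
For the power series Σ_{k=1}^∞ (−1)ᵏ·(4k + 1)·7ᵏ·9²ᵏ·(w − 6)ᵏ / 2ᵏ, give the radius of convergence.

R = 2/567

The ratio of consecutive coefficients is [(4(k+1) + 1)/(4k + 1)] · 7·81/2 → 567/2.
Hence the series converges for |w − 6| < 1/(567/2) = 2/567, so the radius of convergence is 2/567.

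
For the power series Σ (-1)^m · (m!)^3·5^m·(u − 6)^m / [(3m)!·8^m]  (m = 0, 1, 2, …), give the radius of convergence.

R = 216/5

Apply the ratio test: |a_{m+1}| / |a_m| = (m+1)³/[(3m+1)·(3m+2)·(3m+3)] · 5/8, which tends to 5/216 as m → ∞.
Thus R = 1/(5/216) = 216/5.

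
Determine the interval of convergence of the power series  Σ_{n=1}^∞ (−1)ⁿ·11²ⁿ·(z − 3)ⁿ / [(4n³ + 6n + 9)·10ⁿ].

[353/121, 373/121]

The ratio of consecutive coefficients is [(4n³ + 6n + 9)/(4(n+1)³ + 6(n+1) + 9)] · 121/10 → 121/10.
Thus R = 1/(121/10) = 10/121.
When z = 373/121, the terms are on the order of 1/n³, so the series converges absolutely by comparison with the p-series (p = 3 > 1).
At z = 353/121: the terms are on the order of 1/n³, so the series converges absolutely by comparison with the p-series (p = 3 > 1).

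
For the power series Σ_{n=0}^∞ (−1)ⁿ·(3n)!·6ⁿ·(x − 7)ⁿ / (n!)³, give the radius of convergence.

R = 1/162

By the ratio test, |a_{n+1}/a_n| = (3n+1)·(3n+2)·(3n+3)/(n+1)³ · 6 → 162.
Thus R = 1/(162) = 1/162.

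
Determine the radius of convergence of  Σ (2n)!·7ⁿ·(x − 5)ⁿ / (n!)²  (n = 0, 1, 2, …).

The ratio of consecutive coefficients is (2n+1)·(2n+2)/(n+1)² · 7 → 28.
The series converges when 28 · |x − 5| < 1, giving R = 1/28.

R = 1/28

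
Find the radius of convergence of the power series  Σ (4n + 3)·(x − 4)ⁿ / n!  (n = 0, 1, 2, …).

Ratio test: |a_{n+1}/a_n| = (4(n+1) + 3)/(4n + 3) · 1/(n+1) → 0 as n → ∞.
Since the limit is 0 < 1 for every x, the series converges on all of ℝ and R = ∞.

R = ∞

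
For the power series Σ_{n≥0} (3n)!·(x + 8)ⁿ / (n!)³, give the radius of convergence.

R = 1/27

Apply the ratio test: |a_{n+1}| / |a_n| = (3n+1)·(3n+2)·(3n+3)/(n+1)³, which tends to 27 as n → ∞.
The series converges when 27 · |x + 8| < 1, giving R = 1/27.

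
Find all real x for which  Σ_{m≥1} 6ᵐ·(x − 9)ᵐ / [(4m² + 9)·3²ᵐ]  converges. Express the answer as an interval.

[15/2, 21/2]

The ratio of consecutive coefficients is [(4m² + 9)/(4(m+1)² + 9)] · 6/9 → 2/3.
Thus R = 1/(2/3) = 3/2.
Check x = 21/2: the terms are on the order of 1/m², so the series converges absolutely by comparison with the p-series (p = 2 > 1).
Check x = 15/2: the series is dominated by a constant times Σ 1/m², which converges (p = 2 > 1).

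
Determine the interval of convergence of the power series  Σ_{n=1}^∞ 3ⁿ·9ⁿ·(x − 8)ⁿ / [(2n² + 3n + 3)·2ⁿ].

Apply the ratio test: |a_{n+1}| / |a_n| = [(2n² + 3n + 3)/(2(n+1)² + 3(n+1) + 3)] · 3·9/2, which tends to 27/2 as n → ∞.
Thus R = 1/(27/2) = 2/27.
Endpoint x = 218/27: the terms are on the order of 1/n², so the series converges absolutely by comparison with the p-series (p = 2 > 1).
At x = 214/27: the terms are on the order of 1/n², so the series converges absolutely by comparison with the p-series (p = 2 > 1).

[214/27, 218/27]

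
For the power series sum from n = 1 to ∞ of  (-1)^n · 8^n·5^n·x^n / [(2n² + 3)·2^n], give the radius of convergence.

Apply the ratio test: |a_{n+1}| / |a_n| = [(2n² + 3)/(2(n+1)² + 3)] · 8·5/2, which tends to 20 as n → ∞.
The series converges when 20 · |x| < 1, giving R = 1/20.

R = 1/20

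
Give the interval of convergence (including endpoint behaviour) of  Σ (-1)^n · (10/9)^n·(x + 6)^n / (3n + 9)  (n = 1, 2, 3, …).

(-69/10, -51/10]

Apply the ratio test: |a_{n+1}| / |a_n| = [(3n + 9)/(3(n+1) + 9)] · 10/9, which tends to 10/9 as n → ∞.
Thus R = 1/(10/9) = 9/10.
At x = -51/10: the terms alternate in sign and decrease monotonically to 0 in absolute value (size ~ c/n), so the alternating series test gives convergence.
Endpoint x = -69/10: the terms are asymptotic to a nonzero constant times 1/n, so the series diverges by limit comparison with Σ 1/n.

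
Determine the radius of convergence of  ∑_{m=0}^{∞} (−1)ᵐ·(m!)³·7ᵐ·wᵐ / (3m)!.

R = 27/7

Apply the ratio test: |a_{m+1}| / |a_m| = (m+1)³/[(3m+1)·(3m+2)·(3m+3)] · 7, which tends to 7/27 as m → ∞.
Thus R = 1/(7/27) = 27/7.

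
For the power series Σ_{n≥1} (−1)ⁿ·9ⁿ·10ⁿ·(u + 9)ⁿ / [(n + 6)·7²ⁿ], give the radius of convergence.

By the ratio test, |a_{n+1}/a_n| = [(n + 6)/((n+1) + 6)] · 9·10/49 → 90/49.
The series converges when 90/49 · |u + 9| < 1, giving R = 49/90.

R = 49/90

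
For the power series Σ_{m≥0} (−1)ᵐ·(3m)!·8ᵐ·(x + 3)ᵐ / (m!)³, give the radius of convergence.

By the ratio test, |a_{m+1}/a_m| = (3m+1)·(3m+2)·(3m+3)/(m+1)³ · 8 → 216.
The series converges when 216 · |x + 3| < 1, giving R = 1/216.

R = 1/216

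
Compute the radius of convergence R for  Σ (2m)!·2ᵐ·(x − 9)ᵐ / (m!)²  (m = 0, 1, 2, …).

R = 1/8

By the ratio test, |a_{m+1}/a_m| = (2m+1)·(2m+2)/(m+1)² · 2 → 8.
The series converges when 8 · |x − 9| < 1, giving R = 1/8.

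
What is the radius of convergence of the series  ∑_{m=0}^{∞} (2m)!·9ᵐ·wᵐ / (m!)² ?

The ratio of consecutive coefficients is (2m+1)·(2m+2)/(m+1)² · 9 → 36.
Hence the series converges for |w| < 1/(36) = 1/36, so the radius of convergence is 1/36.

R = 1/36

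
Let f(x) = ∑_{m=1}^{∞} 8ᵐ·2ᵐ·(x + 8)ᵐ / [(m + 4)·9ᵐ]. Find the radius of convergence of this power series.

R = 9/16

By the ratio test, |a_{m+1}/a_m| = [(m + 4)/((m+1) + 4)] · 8·2/9 → 16/9.
Hence the series converges for |x + 8| < 1/(16/9) = 9/16, so the radius of convergence is 9/16.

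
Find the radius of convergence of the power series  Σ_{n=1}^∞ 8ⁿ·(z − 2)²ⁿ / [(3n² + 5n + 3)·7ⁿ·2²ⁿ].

R = √14/2

The ratio of consecutive coefficients is [(3n² + 5n + 3)/(3(n+1)² + 5(n+1) + 3)] · 8/(7·4) → 2/7.
Since the exponent of (z − 2) increases by 2 each term, convergence requires |z − 2|² < 7/2, hence R = √14/2.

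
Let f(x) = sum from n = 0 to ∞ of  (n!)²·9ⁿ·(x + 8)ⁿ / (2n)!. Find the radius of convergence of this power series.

R = 4/9

By the ratio test, |a_{n+1}/a_n| = (n+1)²/[(2n+1)·(2n+2)] · 9 → 9/4.
Convergence for |x + 8| · 9/4 < 1, i.e. |x + 8| < 4/9. So R = 4/9.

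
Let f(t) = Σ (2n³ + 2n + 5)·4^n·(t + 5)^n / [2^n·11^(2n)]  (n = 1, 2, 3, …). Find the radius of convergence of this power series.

R = 121/2

The ratio of consecutive coefficients is [(2(n+1)³ + 2(n+1) + 5)/(2n³ + 2n + 5)] · 4/(2·121) → 2/121.
Thus R = 1/(2/121) = 121/2.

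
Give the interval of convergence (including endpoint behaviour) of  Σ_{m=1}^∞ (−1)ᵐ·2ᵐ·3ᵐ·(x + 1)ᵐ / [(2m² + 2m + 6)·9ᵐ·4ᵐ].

[-7, 5]

Ratio test: |a_{m+1}/a_m| = [(2m² + 2m + 6)/(2(m+1)² + 2(m+1) + 6)] · 2·3/(9·4) → 1/6 as m → ∞.
Thus R = 1/(1/6) = 6.
When x = 5, the terms are on the order of 1/m², so the series converges absolutely by comparison with the p-series (p = 2 > 1).
At x = -7: absolute convergence follows by limit comparison with Σ 1/m².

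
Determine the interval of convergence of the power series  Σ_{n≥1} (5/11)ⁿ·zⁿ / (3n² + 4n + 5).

The ratio of consecutive coefficients is [(3n² + 4n + 5)/(3(n+1)² + 4(n+1) + 5)] · 5/11 → 5/11.
Thus R = 1/(5/11) = 11/5.
Endpoint z = 11/5: absolute convergence follows by limit comparison with Σ 1/n².
When z = -11/5, absolute convergence follows by limit comparison with Σ 1/n².

[-11/5, 11/5]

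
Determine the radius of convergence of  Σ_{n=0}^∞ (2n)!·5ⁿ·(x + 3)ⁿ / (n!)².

R = 1/20

Ratio test: |a_{n+1}/a_n| = (2n+1)·(2n+2)/(n+1)² · 5 → 20 as n → ∞.
Thus R = 1/(20) = 1/20.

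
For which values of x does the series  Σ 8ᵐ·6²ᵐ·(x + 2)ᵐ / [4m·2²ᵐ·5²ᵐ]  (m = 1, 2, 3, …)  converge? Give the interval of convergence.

Ratio test: |a_{m+1}/a_m| = [4m/4(m+1)] · 8·36/(4·25) → 72/25 as m → ∞.
Hence the series converges for |x + 2| < 1/(72/25) = 25/72, so the radius of convergence is 25/72.
When x = -119/72, comparison with the harmonic series Σ 1/m shows the series diverges.
When x = -169/72, the terms alternate in sign and decrease monotonically to 0 in absolute value (size ~ c/m), so the alternating series test gives convergence.

[-169/72, -119/72)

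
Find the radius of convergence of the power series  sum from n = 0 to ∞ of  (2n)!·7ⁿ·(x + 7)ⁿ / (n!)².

By the ratio test, |a_{n+1}/a_n| = (2n+1)·(2n+2)/(n+1)² · 7 → 28.
Thus R = 1/(28) = 1/28.

R = 1/28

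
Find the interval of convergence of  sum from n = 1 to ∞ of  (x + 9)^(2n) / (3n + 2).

(-10, -8)

Apply the ratio test: |a_{n+1}| / |a_n| = (3n + 2)/(3(n+1) + 2), which tends to 1 as n → ∞.
Writing y = (x + 9)², the series in y has radius 1, so |x + 9| < √(1) = 1 and R = 1.
At x = -8: comparison with the harmonic series Σ 1/n shows the series diverges.
Endpoint x = -10: the terms are asymptotic to a nonzero constant times 1/n, so the series diverges by limit comparison with Σ 1/n.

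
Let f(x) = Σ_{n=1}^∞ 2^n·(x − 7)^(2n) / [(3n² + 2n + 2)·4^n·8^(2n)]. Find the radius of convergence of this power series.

R = 8√2

The ratio of consecutive coefficients is [(3n² + 2n + 2)/(3(n+1)² + 2(n+1) + 2)] · 2/(4·64) → 1/128.
Successive powers of (x − 7) differ by 2, so the series converges when |x − 7|² · 1/128 < 1, i.e. |x − 7| < √(128). So R = 8√2.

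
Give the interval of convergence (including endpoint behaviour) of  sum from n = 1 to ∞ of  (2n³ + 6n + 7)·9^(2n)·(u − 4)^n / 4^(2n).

Ratio test: |a_{n+1}/a_n| = [(2(n+1)³ + 6(n+1) + 7)/(2n³ + 6n + 7)] · 81/16 → 81/16 as n → ∞.
Convergence for |u − 4| · 81/16 < 1, i.e. |u − 4| < 16/81. So R = 16/81.
Check u = 340/81: the terms do not tend to 0, so the series diverges.
At u = 308/81: the terms have absolute value of order n³, which does not tend to 0, so the series diverges by the divergence test.

(308/81, 340/81)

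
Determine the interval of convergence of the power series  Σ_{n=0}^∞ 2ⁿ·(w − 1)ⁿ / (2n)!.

(−∞, ∞)

By the ratio test, |a_{n+1}/a_n| = 2 · 1/[(2n+1)·(2n+2)] → 0.
Since the limit is 0 < 1 for every w, the series converges on all of ℝ and R = ∞.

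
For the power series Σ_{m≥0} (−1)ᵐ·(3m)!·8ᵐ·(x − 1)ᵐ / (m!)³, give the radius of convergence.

R = 1/216

Ratio test: |a_{m+1}/a_m| = (3m+1)·(3m+2)·(3m+3)/(m+1)³ · 8 → 216 as m → ∞.
The series converges when 216 · |x − 1| < 1, giving R = 1/216.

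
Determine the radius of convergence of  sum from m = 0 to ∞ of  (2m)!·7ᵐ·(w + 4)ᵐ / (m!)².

By the ratio test, |a_{m+1}/a_m| = (2m+1)·(2m+2)/(m+1)² · 7 → 28.
Thus R = 1/(28) = 1/28.

R = 1/28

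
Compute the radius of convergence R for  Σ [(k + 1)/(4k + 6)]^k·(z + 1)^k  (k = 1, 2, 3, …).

R = 4

Root test: |a_k|^(1/k) = (k + 1)/(4k + 6) → 1/4.
Hence the series converges for |z + 1| < 1/(1/4) = 4, so the radius of convergence is 4.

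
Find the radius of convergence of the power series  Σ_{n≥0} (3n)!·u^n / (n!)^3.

Apply the ratio test: |a_{n+1}| / |a_n| = (3n+1)·(3n+2)·(3n+3)/(n+1)³, which tends to 27 as n → ∞.
Thus R = 1/(27) = 1/27.

R = 1/27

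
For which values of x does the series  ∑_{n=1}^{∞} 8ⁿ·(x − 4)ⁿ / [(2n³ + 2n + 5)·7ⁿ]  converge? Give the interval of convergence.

Ratio test: |a_{n+1}/a_n| = [(2n³ + 2n + 5)/(2(n+1)³ + 2(n+1) + 5)] · 8/7 → 8/7 as n → ∞.
Convergence for |x − 4| · 8/7 < 1, i.e. |x − 4| < 7/8. So R = 7/8.
Check x = 39/8: the terms are on the order of 1/n³, so the series converges absolutely by comparison with the p-series (p = 3 > 1).
Endpoint x = 25/8: absolute convergence follows by limit comparison with Σ 1/n³.

[25/8, 39/8]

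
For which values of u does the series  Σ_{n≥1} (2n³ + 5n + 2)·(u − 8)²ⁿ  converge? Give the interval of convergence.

(7, 9)

Apply the ratio test: |a_{n+1}| / |a_n| = (2(n+1)³ + 5(n+1) + 2)/(2n³ + 5n + 2), which tends to 1 as n → ∞.
Since the exponent of (u − 8) increases by 2 each term, convergence requires |u − 8|² < 1, hence R = 1.
Endpoint u = 9: the terms have absolute value of order n³, which does not tend to 0, so the series diverges by the divergence test.
When u = 7, the terms do not tend to 0, so the series diverges.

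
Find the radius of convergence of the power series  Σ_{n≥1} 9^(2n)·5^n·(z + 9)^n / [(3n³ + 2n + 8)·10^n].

Ratio test: |a_{n+1}/a_n| = [(3n³ + 2n + 8)/(3(n+1)³ + 2(n+1) + 8)] · 81·5/10 → 81/2 as n → ∞.
Thus R = 1/(81/2) = 2/81.

R = 2/81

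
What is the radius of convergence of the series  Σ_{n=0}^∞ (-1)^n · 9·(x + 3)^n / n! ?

Apply the ratio test: |a_{n+1}| / |a_n| = 9/9 · 1/(n+1), which tends to 0 as n → ∞.
Since the limit is 0 < 1 for every x, the series converges on all of ℝ and R = ∞.

R = ∞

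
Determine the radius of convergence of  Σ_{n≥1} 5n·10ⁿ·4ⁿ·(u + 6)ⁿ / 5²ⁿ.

The ratio of consecutive coefficients is [5(n+1)/5n] · 10·4/25 → 8/5.
Thus R = 1/(8/5) = 5/8.

R = 5/8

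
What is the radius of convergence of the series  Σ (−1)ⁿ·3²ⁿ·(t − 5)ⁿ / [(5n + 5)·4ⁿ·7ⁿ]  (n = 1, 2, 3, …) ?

Apply the ratio test: |a_{n+1}| / |a_n| = [(5n + 5)/(5(n+1) + 5)] · 9/(4·7), which tends to 9/28 as n → ∞.
Hence the series converges for |t − 5| < 1/(9/28) = 28/9, so the radius of convergence is 28/9.

R = 28/9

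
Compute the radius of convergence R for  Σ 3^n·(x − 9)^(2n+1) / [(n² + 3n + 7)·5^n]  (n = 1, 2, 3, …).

Ratio test: |a_{n+1}/a_n| = [(n² + 3n + 7)/((n+1)² + 3(n+1) + 7)] · 3/5 → 3/5 as n → ∞.
Successive powers of (x − 9) differ by 2, so the series converges when |x − 9|² · 3/5 < 1, i.e. |x − 9| < √(5/3). So R = √15/3.

R = √15/3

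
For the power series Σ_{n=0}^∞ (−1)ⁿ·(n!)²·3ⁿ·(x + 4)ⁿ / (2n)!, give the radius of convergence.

Apply the ratio test: |a_{n+1}| / |a_n| = (n+1)²/[(2n+1)·(2n+2)] · 3, which tends to 3/4 as n → ∞.
The series converges when 3/4 · |x + 4| < 1, giving R = 4/3.

R = 4/3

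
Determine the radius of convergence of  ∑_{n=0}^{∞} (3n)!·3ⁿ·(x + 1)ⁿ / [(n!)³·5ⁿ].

R = 5/81

Ratio test: |a_{n+1}/a_n| = (3n+1)·(3n+2)·(3n+3)/(n+1)³ · 3/5 → 81/5 as n → ∞.
Convergence for |x + 1| · 81/5 < 1, i.e. |x + 1| < 5/81. So R = 5/81.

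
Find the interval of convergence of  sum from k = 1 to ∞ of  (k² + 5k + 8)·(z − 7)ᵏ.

Ratio test: |a_{k+1}/a_k| = ((k+1)² + 5(k+1) + 8)/(k² + 5k + 8) → 1 as k → ∞.
Convergence for |z − 7| < 1, so R = 1.
Check z = 8: the terms have absolute value of order k², which does not tend to 0, so the series diverges by the divergence test.
When z = 6, the terms have absolute value of order k², which does not tend to 0, so the series diverges by the divergence test.

(6, 8)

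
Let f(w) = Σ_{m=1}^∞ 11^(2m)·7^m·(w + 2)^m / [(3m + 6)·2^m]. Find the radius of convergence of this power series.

By the ratio test, |a_{m+1}/a_m| = [(3m + 6)/(3(m+1) + 6)] · 121·7/2 → 847/2.
Thus R = 1/(847/2) = 2/847.

R = 2/847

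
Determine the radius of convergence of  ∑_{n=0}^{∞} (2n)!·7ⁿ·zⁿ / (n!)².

R = 1/28

The ratio of consecutive coefficients is (2n+1)·(2n+2)/(n+1)² · 7 → 28.
Thus R = 1/(28) = 1/28.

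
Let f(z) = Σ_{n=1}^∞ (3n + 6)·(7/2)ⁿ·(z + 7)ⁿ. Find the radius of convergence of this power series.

Apply the ratio test: |a_{n+1}| / |a_n| = [(3(n+1) + 6)/(3n + 6)] · 7/2, which tends to 7/2 as n → ∞.
Hence the series converges for |z + 7| < 1/(7/2) = 2/7, so the radius of convergence is 2/7.

R = 2/7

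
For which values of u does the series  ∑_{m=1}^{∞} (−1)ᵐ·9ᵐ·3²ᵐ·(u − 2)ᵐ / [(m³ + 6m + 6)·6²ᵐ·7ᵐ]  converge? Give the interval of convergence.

Ratio test: |a_{m+1}/a_m| = [(m³ + 6m + 6)/((m+1)³ + 6(m+1) + 6)] · 9·9/(36·7) → 9/28 as m → ∞.
Thus R = 1/(9/28) = 28/9.
When u = 46/9, the terms are on the order of 1/m³, so the series converges absolutely by comparison with the p-series (p = 3 > 1).
When u = -10/9, the series is dominated by a constant times Σ 1/m³, which converges (p = 3 > 1).

[-10/9, 46/9]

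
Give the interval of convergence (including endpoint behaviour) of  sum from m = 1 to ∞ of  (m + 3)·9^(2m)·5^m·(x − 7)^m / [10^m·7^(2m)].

Ratio test: |a_{m+1}/a_m| = [((m+1) + 3)/(m + 3)] · 81·5/(10·49) → 81/98 as m → ∞.
Convergence for |x − 7| · 81/98 < 1, i.e. |x − 7| < 98/81. So R = 98/81.
When x = 665/81, the terms have absolute value of order m, which does not tend to 0, so the series diverges by the divergence test.
At x = 469/81: the terms do not tend to 0, so the series diverges.

(469/81, 665/81)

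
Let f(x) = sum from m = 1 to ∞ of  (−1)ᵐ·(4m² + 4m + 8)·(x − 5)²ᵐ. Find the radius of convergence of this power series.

R = 1

By the ratio test, |a_{m+1}/a_m| = (4(m+1)² + 4(m+1) + 8)/(4m² + 4m + 8) → 1.
Successive powers of (x − 5) differ by 2, so the series converges when |x − 5|² · 1 < 1, i.e. |x − 5| < √(1) = 1. So R = 1.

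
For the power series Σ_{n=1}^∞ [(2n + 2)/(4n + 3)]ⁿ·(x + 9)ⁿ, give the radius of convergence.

R = 2

Applying the root test, |a_n|^(1/n) = (2n + 2)/(4n + 3) → 1/2.
Convergence for |x + 9| · 1/2 < 1, i.e. |x + 9| < 2. So R = 2.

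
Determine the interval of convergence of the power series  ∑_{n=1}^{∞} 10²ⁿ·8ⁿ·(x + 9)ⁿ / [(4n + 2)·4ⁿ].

Ratio test: |a_{n+1}/a_n| = [(4n + 2)/(4(n+1) + 2)] · 100·8/4 → 200 as n → ∞.
Thus R = 1/(200) = 1/200.
Endpoint x = -1799/200: the terms behave like c/n; limit comparison with the harmonic series gives divergence.
At x = -1801/200: the terms alternate in sign and decrease monotonically to 0 in absolute value (size ~ c/n), so the alternating series test gives convergence.

[-1801/200, -1799/200)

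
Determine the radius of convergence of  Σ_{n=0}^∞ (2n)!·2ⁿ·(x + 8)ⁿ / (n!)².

R = 1/8

Apply the ratio test: |a_{n+1}| / |a_n| = (2n+1)·(2n+2)/(n+1)² · 2, which tends to 8 as n → ∞.
Hence the series converges for |x + 8| < 1/(8) = 1/8, so the radius of convergence is 1/8.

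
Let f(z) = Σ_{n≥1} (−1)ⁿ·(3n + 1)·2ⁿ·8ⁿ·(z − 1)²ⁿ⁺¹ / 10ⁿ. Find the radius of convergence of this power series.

By the ratio test, |a_{n+1}/a_n| = [(3(n+1) + 1)/(3n + 1)] · 2·8/10 → 8/5.
Since the exponent of (z − 1) increases by 2 each term, convergence requires |z − 1|² < 5/8, hence R = √10/4.

R = √10/4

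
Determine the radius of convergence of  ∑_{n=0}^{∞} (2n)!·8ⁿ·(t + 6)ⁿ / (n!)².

R = 1/32

By the ratio test, |a_{n+1}/a_n| = (2n+1)·(2n+2)/(n+1)² · 8 → 32.
Convergence for |t + 6| · 32 < 1, i.e. |t + 6| < 1/32. So R = 1/32.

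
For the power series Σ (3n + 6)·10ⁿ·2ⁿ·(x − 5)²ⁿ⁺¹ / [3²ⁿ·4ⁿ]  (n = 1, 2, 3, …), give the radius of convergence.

R = 3√5/5

By the ratio test, |a_{n+1}/a_n| = [(3(n+1) + 6)/(3n + 6)] · 10·2/(9·4) → 5/9.
Since the exponent of (x − 5) increases by 2 each term, convergence requires |x − 5|² < 9/5, hence R = 3√5/5.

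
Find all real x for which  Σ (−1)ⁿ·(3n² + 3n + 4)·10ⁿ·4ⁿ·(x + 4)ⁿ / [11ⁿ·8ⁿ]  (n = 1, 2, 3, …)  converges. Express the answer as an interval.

(-31/5, -9/5)

Apply the ratio test: |a_{n+1}| / |a_n| = [(3(n+1)² + 3(n+1) + 4)/(3n² + 3n + 4)] · 10·4/(11·8), which tends to 5/11 as n → ∞.
Hence the series converges for |x + 4| < 1/(5/11) = 11/5, so the radius of convergence is 11/5.
Check x = -9/5: the terms do not tend to 0, so the series diverges.
At x = -31/5: the terms have absolute value of order n², which does not tend to 0, so the series diverges by the divergence test.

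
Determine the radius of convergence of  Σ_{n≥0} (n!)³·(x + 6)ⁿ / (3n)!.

R = 27

The ratio of consecutive coefficients is (n+1)³/[(3n+1)·(3n+2)·(3n+3)] → 1/27.
Hence the series converges for |x + 6| < 1/(1/27) = 27, so the radius of convergence is 27.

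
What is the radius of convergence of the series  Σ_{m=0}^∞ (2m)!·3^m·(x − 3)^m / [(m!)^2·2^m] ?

R = 1/6

By the ratio test, |a_{m+1}/a_m| = (2m+1)·(2m+2)/(m+1)² · 3/2 → 6.
Thus R = 1/(6) = 1/6.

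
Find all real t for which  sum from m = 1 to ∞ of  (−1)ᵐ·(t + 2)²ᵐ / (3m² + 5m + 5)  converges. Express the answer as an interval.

[-3, -1]

Apply the ratio test: |a_{m+1}| / |a_m| = (3m² + 5m + 5)/(3(m+1)² + 5(m+1) + 5), which tends to 1 as m → ∞.
Successive powers of (t + 2) differ by 2, so the series converges when |t + 2|² · 1 < 1, i.e. |t + 2| < √(1) = 1. So R = 1.
When t = -1, the series is dominated by a constant times Σ 1/m², which converges (p = 2 > 1).
When t = -3, the series is dominated by a constant times Σ 1/m², which converges (p = 2 > 1).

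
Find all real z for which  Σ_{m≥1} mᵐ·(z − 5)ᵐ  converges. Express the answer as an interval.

Root test: |a_m|^(1/m) = m → ∞.
Since the m-th root of |a_m| is unbounded, the series converges only at z = 5; R = 0.

{5}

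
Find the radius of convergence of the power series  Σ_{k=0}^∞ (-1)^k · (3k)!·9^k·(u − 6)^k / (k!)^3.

Ratio test: |a_{k+1}/a_k| = (3k+1)·(3k+2)·(3k+3)/(k+1)³ · 9 → 243 as k → ∞.
Convergence for |u − 6| · 243 < 1, i.e. |u − 6| < 1/243. So R = 1/243.

R = 1/243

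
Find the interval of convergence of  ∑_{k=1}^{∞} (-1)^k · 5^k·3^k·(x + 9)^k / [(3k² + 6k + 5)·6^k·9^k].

Apply the ratio test: |a_{k+1}| / |a_k| = [(3k² + 6k + 5)/(3(k+1)² + 6(k+1) + 5)] · 5·3/(6·9), which tends to 5/18 as k → ∞.
Convergence for |x + 9| · 5/18 < 1, i.e. |x + 9| < 18/5. So R = 18/5.
When x = -27/5, absolute convergence follows by limit comparison with Σ 1/k².
At x = -63/5: the terms are on the order of 1/k², so the series converges absolutely by comparison with the p-series (p = 2 > 1).

[-63/5, -27/5]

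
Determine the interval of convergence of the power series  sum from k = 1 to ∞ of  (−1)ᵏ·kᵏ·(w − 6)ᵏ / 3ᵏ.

{6}

Applying the root test, |a_k|^(1/k) = k/3 → ∞.
The root grows without bound, so R = 0 (convergence only at w = 6).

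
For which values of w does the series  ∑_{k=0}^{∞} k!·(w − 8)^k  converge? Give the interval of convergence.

Ratio test: |a_{k+1}/a_k| = (k+1) → ∞ as k → ∞.
The ratio grows without bound, so the series diverges whenever (w − 8) ≠ 0; it converges only at w = 8. R = 0.

{8}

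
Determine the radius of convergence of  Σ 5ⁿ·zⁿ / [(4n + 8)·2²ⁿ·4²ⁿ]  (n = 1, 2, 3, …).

By the ratio test, |a_{n+1}/a_n| = [(4n + 8)/(4(n+1) + 8)] · 5/(4·16) → 5/64.
Hence the series converges for |z| < 1/(5/64) = 64/5, so the radius of convergence is 64/5.

R = 64/5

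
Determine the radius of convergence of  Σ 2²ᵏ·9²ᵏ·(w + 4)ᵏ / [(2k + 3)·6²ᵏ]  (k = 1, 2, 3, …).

Ratio test: |a_{k+1}/a_k| = [(2k + 3)/(2(k+1) + 3)] · 4·81/36 → 9 as k → ∞.
The series converges when 9 · |w + 4| < 1, giving R = 1/9.

R = 1/9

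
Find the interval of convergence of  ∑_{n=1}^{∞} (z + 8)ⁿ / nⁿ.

(−∞, ∞)

By the Cauchy root test, |a_n|^(1/n) = 1/n → 0.
The limit is 0 for every z, so R = ∞.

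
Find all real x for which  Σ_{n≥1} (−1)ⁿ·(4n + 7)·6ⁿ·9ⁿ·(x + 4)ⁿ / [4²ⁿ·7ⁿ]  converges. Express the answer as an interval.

By the ratio test, |a_{n+1}/a_n| = [(4(n+1) + 7)/(4n + 7)] · 6·9/(16·7) → 27/56.
Hence the series converges for |x + 4| < 1/(27/56) = 56/27, so the radius of convergence is 56/27.
At x = -52/27: the terms do not tend to 0, so the series diverges.
Check x = -164/27: the terms do not tend to 0, so the series diverges.

(-164/27, -52/27)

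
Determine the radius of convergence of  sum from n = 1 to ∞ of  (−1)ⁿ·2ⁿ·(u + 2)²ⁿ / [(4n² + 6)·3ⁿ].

R = √6/2

The ratio of consecutive coefficients is [(4n² + 6)/(4(n+1)² + 6)] · 2/3 → 2/3.
Since the exponent of (u + 2) increases by 2 each term, convergence requires |u + 2|² < 3/2, hence R = √6/2.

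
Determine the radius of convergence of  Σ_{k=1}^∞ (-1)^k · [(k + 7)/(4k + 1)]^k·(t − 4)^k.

Root test: |a_k|^(1/k) = (k + 7)/(4k + 1) → 1/4.
Convergence for |t − 4| · 1/4 < 1, i.e. |t − 4| < 4. So R = 4.

R = 4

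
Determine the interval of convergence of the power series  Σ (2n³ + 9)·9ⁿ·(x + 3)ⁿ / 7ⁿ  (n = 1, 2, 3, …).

(-34/9, -20/9)

Apply the ratio test: |a_{n+1}| / |a_n| = [(2(n+1)³ + 9)/(2n³ + 9)] · 9/7, which tends to 9/7 as n → ∞.
Hence the series converges for |x + 3| < 1/(9/7) = 7/9, so the radius of convergence is 7/9.
Endpoint x = -20/9: the terms do not tend to 0, so the series diverges.
Endpoint x = -34/9: the terms have absolute value of order n³, which does not tend to 0, so the series diverges by the divergence test.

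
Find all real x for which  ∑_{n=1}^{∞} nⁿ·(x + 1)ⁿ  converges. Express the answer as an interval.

{-1}

Root test: |a_n|^(1/n) = n → ∞.
The root grows without bound, so R = 0 (convergence only at x = -1).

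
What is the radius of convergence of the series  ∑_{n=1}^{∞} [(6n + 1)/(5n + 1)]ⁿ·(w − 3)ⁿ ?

R = 5/6

Root test: |a_n|^(1/n) = (6n + 1)/(5n + 1) → 6/5.
Hence the series converges for |w − 3| < 1/(6/5) = 5/6, so the radius of convergence is 5/6.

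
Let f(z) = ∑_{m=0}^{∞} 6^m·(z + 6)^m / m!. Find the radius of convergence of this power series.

R = ∞

Ratio test: |a_{m+1}/a_m| = 6 · 1/(m+1) → 0 as m → ∞.
The ratio tends to 0 regardless of z, hence R = ∞.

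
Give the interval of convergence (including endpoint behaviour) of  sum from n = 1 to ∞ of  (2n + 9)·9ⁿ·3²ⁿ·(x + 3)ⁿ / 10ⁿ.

By the ratio test, |a_{n+1}/a_n| = [(2(n+1) + 9)/(2n + 9)] · 9·9/10 → 81/10.
Hence the series converges for |x + 3| < 1/(81/10) = 10/81, so the radius of convergence is 10/81.
At x = -233/81: the terms do not tend to 0, so the series diverges.
At x = -253/81: the n-th term does not approach 0; divergence by the term test.

(-253/81, -233/81)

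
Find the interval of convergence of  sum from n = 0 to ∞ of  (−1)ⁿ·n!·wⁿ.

By the ratio test, |a_{n+1}/a_n| = (n+1) → ∞.
The terms grow without bound for any w ≠ 0, so R = 0 (convergence only at w = 0).

{0}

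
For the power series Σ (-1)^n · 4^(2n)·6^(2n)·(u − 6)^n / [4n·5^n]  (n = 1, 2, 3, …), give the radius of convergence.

Apply the ratio test: |a_{n+1}| / |a_n| = [4n/4(n+1)] · 16·36/5, which tends to 576/5 as n → ∞.
The series converges when 576/5 · |u − 6| < 1, giving R = 5/576.

R = 5/576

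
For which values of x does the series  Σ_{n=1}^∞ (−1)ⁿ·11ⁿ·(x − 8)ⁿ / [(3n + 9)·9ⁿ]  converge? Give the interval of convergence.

(79/11, 97/11]

Apply the ratio test: |a_{n+1}| / |a_n| = [(3n + 9)/(3(n+1) + 9)] · 11/9, which tends to 11/9 as n → ∞.
The series converges when 11/9 · |x − 8| < 1, giving R = 9/11.
Check x = 97/11: convergence follows from the alternating series test (terms decrease monotonically to 0).
Check x = 79/11: comparison with the harmonic series Σ 1/n shows the series diverges.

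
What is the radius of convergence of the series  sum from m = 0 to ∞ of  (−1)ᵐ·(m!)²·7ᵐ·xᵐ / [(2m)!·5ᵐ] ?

R = 20/7

Apply the ratio test: |a_{m+1}| / |a_m| = (m+1)²/[(2m+1)·(2m+2)] · 7/5, which tends to 7/20 as m → ∞.
Hence the series converges for |x| < 1/(7/20) = 20/7, so the radius of convergence is 20/7.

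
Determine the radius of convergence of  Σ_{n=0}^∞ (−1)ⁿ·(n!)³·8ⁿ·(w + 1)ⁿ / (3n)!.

Apply the ratio test: |a_{n+1}| / |a_n| = (n+1)³/[(3n+1)·(3n+2)·(3n+3)] · 8, which tends to 8/27 as n → ∞.
The series converges when 8/27 · |w + 1| < 1, giving R = 27/8.

R = 27/8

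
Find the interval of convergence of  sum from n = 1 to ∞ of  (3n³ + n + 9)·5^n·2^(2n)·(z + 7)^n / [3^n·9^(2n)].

By the ratio test, |a_{n+1}/a_n| = [(3(n+1)³ + (n+1) + 9)/(3n³ + n + 9)] · 5·4/(3·81) → 20/243.
Hence the series converges for |z + 7| < 1/(20/243) = 243/20, so the radius of convergence is 243/20.
At z = 103/20: the terms have absolute value of order n³, which does not tend to 0, so the series diverges by the divergence test.
At z = -383/20: the terms have absolute value of order n³, which does not tend to 0, so the series diverges by the divergence test.

(-383/20, 103/20)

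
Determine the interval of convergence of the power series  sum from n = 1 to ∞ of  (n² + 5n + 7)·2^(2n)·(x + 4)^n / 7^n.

Ratio test: |a_{n+1}/a_n| = [((n+1)² + 5(n+1) + 7)/(n² + 5n + 7)] · 4/7 → 4/7 as n → ∞.
Hence the series converges for |x + 4| < 1/(4/7) = 7/4, so the radius of convergence is 7/4.
Endpoint x = -9/4: the terms do not tend to 0, so the series diverges.
When x = -23/4, the terms have absolute value of order n², which does not tend to 0, so the series diverges by the divergence test.

(-23/4, -9/4)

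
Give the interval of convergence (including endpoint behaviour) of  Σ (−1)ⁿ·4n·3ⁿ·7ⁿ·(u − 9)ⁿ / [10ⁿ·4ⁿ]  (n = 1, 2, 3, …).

Apply the ratio test: |a_{n+1}| / |a_n| = [4(n+1)/4n] · 3·7/(10·4), which tends to 21/40 as n → ∞.
Convergence for |u − 9| · 21/40 < 1, i.e. |u − 9| < 40/21. So R = 40/21.
When u = 229/21, the terms have absolute value of order n, which does not tend to 0, so the series diverges by the divergence test.
When u = 149/21, the n-th term does not approach 0; divergence by the term test.

(149/21, 229/21)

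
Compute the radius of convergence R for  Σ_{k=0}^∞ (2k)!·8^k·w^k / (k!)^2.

R = 1/32

The ratio of consecutive coefficients is (2k+1)·(2k+2)/(k+1)² · 8 → 32.
The series converges when 32 · |w| < 1, giving R = 1/32.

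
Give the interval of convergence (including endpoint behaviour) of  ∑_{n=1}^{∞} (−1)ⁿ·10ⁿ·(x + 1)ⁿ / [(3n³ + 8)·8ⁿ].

[-9/5, -1/5]

The ratio of consecutive coefficients is [(3n³ + 8)/(3(n+1)³ + 8)] · 10/8 → 5/4.
Hence the series converges for |x + 1| < 1/(5/4) = 4/5, so the radius of convergence is 4/5.
Endpoint x = -1/5: the terms are on the order of 1/n³, so the series converges absolutely by comparison with the p-series (p = 3 > 1).
Check x = -9/5: the series is dominated by a constant times Σ 1/n³, which converges (p = 3 > 1).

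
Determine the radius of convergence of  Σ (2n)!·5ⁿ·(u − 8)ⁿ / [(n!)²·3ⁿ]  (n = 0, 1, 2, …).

Apply the ratio test: |a_{n+1}| / |a_n| = (2n+1)·(2n+2)/(n+1)² · 5/3, which tends to 20/3 as n → ∞.
Convergence for |u − 8| · 20/3 < 1, i.e. |u − 8| < 3/20. So R = 3/20.

R = 3/20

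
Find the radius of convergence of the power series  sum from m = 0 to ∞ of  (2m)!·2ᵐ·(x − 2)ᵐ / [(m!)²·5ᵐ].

By the ratio test, |a_{m+1}/a_m| = (2m+1)·(2m+2)/(m+1)² · 2/5 → 8/5.
Thus R = 1/(8/5) = 5/8.

R = 5/8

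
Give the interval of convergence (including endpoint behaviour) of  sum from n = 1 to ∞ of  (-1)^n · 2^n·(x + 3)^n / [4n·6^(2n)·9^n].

(-165, 159]

Apply the ratio test: |a_{n+1}| / |a_n| = [4n/4(n+1)] · 2/(36·9), which tends to 1/162 as n → ∞.
Convergence for |x + 3| · 1/162 < 1, i.e. |x + 3| < 162. So R = 162.
Check x = 159: convergence follows from the alternating series test (terms decrease monotonically to 0).
At x = -165: comparison with the harmonic series Σ 1/n shows the series diverges.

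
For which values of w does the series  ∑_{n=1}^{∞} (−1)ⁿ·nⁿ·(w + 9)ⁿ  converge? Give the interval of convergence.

By the Cauchy root test, |a_n|^(1/n) = n → ∞.
Since the n-th root of |a_n| is unbounded, the series converges only at w = -9; R = 0.

{-9}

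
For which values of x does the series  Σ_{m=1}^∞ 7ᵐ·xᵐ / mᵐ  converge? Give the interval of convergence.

By the Cauchy root test, |a_m|^(1/m) = 7/m → 0.
The limit is 0 for every x, so R = ∞.

(−∞, ∞)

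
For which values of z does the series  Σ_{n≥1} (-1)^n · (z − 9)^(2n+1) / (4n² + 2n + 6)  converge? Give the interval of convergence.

Apply the ratio test: |a_{n+1}| / |a_n| = (4n² + 2n + 6)/(4(n+1)² + 2(n+1) + 6), which tends to 1 as n → ∞.
Successive powers of (z − 9) differ by 2, so the series converges when |z − 9|² · 1 < 1, i.e. |z − 9| < √(1) = 1. So R = 1.
When z = 10, the terms are on the order of 1/n², so the series converges absolutely by comparison with the p-series (p = 2 > 1).
Endpoint z = 8: absolute convergence follows by limit comparison with Σ 1/n².

[8, 10]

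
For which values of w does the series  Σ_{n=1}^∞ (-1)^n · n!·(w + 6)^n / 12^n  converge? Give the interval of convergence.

{-6}

Ratio test: |a_{n+1}/a_n| = (n+1) · 1/12 → ∞ as n → ∞.
The terms grow without bound for any (w + 6) ≠ 0, so R = 0 (convergence only at w = -6).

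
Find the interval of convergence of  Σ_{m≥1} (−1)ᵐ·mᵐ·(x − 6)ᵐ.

{6}

Applying the root test, |a_m|^(1/m) = m → ∞.
Since the m-th root of |a_m| is unbounded, the series converges only at x = 6; R = 0.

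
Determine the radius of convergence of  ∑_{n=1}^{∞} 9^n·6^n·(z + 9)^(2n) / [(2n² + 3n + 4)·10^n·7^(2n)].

Apply the ratio test: |a_{n+1}| / |a_n| = [(2n² + 3n + 4)/(2(n+1)² + 3(n+1) + 4)] · 9·6/(10·49), which tends to 27/245 as n → ∞.
Successive powers of (z + 9) differ by 2, so the series converges when |z + 9|² · 27/245 < 1, i.e. |z + 9| < √(245/27). So R = 7√15/9.

R = 7√15/9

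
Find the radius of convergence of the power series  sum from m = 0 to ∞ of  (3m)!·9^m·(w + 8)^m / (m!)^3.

R = 1/243

By the ratio test, |a_{m+1}/a_m| = (3m+1)·(3m+2)·(3m+3)/(m+1)³ · 9 → 243.
Thus R = 1/(243) = 1/243.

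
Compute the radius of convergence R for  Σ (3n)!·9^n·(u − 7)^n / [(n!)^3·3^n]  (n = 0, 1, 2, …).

R = 1/81

By the ratio test, |a_{n+1}/a_n| = (3n+1)·(3n+2)·(3n+3)/(n+1)³ · 9/3 → 81.
The series converges when 81 · |u − 7| < 1, giving R = 1/81.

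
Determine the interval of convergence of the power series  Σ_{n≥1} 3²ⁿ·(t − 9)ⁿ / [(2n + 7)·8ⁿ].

[73/9, 89/9)

Apply the ratio test: |a_{n+1}| / |a_n| = [(2n + 7)/(2(n+1) + 7)] · 9/8, which tends to 9/8 as n → ∞.
Hence the series converges for |t − 9| < 1/(9/8) = 8/9, so the radius of convergence is 8/9.
Check t = 89/9: comparison with the harmonic series Σ 1/n shows the series diverges.
At t = 73/9: convergence follows from the alternating series test (terms decrease monotonically to 0).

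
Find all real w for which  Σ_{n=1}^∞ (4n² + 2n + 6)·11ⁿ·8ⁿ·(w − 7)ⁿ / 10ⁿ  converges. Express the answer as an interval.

(303/44, 313/44)

Ratio test: |a_{n+1}/a_n| = [(4(n+1)² + 2(n+1) + 6)/(4n² + 2n + 6)] · 11·8/10 → 44/5 as n → ∞.
Hence the series converges for |w − 7| < 1/(44/5) = 5/44, so the radius of convergence is 5/44.
Endpoint w = 313/44: the terms do not tend to 0, so the series diverges.
Check w = 303/44: the terms have absolute value of order n², which does not tend to 0, so the series diverges by the divergence test.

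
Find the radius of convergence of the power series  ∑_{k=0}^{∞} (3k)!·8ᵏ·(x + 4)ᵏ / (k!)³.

Ratio test: |a_{k+1}/a_k| = (3k+1)·(3k+2)·(3k+3)/(k+1)³ · 8 → 216 as k → ∞.
The series converges when 216 · |x + 4| < 1, giving R = 1/216.

R = 1/216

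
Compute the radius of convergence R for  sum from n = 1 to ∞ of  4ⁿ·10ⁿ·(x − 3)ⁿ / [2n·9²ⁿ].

Ratio test: |a_{n+1}/a_n| = [2n/2(n+1)] · 4·10/81 → 40/81 as n → ∞.
The series converges when 40/81 · |x − 3| < 1, giving R = 81/40.

R = 81/40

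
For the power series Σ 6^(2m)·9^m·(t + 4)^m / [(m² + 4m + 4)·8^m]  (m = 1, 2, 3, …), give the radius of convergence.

R = 2/81

The ratio of consecutive coefficients is [(m² + 4m + 4)/((m+1)² + 4(m+1) + 4)] · 36·9/8 → 81/2.
Thus R = 1/(81/2) = 2/81.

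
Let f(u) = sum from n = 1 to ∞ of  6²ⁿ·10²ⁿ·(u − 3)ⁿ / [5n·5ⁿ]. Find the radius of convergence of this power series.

R = 1/720

By the ratio test, |a_{n+1}/a_n| = [5n/5(n+1)] · 36·100/5 → 720.
The series converges when 720 · |u − 3| < 1, giving R = 1/720.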